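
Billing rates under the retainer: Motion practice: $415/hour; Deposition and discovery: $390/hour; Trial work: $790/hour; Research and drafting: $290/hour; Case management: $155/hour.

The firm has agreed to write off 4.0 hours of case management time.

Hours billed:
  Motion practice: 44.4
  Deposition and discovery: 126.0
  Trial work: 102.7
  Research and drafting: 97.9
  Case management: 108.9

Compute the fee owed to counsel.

Motion practice: 44.4 × $415 = $18,426.00
Deposition and discovery: 126.0 × $390 = $49,140.00
Trial work: 102.7 × $790 = $81,133.00
Research and drafting: 97.9 × $290 = $28,391.00
Case management: 108.9 × $155 = $16,879.50
Subtotal: $193,969.50
Write-off: 4.0 × $155 = $620.00
Total: $193,969.50 − $620.00 = $193,349.50

$193,349.50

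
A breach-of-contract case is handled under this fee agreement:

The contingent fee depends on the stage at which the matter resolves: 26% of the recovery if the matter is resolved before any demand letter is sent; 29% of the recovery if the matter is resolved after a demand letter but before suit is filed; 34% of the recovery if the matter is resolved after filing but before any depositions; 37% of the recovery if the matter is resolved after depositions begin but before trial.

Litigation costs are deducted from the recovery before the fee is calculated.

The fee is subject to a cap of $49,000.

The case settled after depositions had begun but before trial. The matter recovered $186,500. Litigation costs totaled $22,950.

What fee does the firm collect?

Fee base (net of costs): $186,500 − $22,950 = $163,550
The matter settled after depositions had begun but before trial, so the 37% rate applies.
$163,550 × 37% = $60,513.50
$60,513.50 exceeds the $49,000 cap, so the fee is capped at $49,000.00.

$49,000.00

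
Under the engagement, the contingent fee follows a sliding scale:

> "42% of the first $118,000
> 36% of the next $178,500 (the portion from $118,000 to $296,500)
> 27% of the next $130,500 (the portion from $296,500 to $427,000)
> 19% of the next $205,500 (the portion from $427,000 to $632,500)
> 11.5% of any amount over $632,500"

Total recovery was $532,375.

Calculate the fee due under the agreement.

First $118,000 at 42% = $49,560.00
Next $178,500 at 36% = $64,260.00
Next $130,500 at 27% = $35,235.00
Remaining $105,375 at 19% = $20,021.25
Fee: $49,560.00 + $64,260.00 + $35,235.00 + $20,021.25 = $169,076.25

$169,076.25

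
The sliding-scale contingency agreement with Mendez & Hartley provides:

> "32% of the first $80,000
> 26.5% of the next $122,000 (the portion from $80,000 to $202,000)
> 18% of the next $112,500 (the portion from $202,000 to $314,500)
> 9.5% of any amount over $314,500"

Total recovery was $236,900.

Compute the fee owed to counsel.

First $80,000 at 32% = $25,600.00
Next $122,000 at 26.5% = $32,330.00
Remaining $34,900 at 18% = $6,282.00
Fee: $25,600.00 + $32,330.00 + $6,282.00 = $64,212.00

$64,212.00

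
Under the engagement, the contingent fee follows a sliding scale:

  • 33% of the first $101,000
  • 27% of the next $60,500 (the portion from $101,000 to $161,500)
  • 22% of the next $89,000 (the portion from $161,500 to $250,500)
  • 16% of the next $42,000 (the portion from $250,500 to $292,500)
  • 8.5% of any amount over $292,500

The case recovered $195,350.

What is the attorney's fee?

$57,112.00

First $101,000 at 33% = $33,330.00
Next $60,500 at 27% = $16,335.00
Remaining $33,850 at 22% = $7,447.00
Fee: $33,330.00 + $16,335.00 + $7,447.00 = $57,112.00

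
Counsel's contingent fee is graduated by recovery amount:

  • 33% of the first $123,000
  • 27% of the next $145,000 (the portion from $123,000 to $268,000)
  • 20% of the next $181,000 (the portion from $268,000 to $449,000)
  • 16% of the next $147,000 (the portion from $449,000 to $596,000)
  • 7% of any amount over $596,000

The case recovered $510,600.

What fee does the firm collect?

First $123,000 at 33% = $40,590.00
Next $145,000 at 27% = $39,150.00
Next $181,000 at 20% = $36,200.00
Remaining $61,600 at 16% = $9,856.00
Fee: $40,590.00 + $39,150.00 + $36,200.00 + $9,856.00 = $125,796.00

$125,796.00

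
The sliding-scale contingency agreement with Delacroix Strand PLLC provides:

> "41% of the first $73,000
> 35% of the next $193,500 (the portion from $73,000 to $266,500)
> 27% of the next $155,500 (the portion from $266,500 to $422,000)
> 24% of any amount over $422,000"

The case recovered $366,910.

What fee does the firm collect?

$124,765.70

First $73,000 at 41% = $29,930.00
Next $193,500 at 35% = $67,725.00
Remaining $100,410 at 27% = $27,110.70
Fee: $29,930.00 + $67,725.00 + $27,110.70 = $124,765.70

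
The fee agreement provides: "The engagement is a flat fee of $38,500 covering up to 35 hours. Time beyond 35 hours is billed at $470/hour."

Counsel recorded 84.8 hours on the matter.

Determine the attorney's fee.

Flat fee: $38,500.00
Excess hours: 84.8 − 35 = 49.8
Overrun: 49.8 × $470 = $23,406.00
Total: $38,500.00 + $23,406.00 = $61,906.00

$61,906.00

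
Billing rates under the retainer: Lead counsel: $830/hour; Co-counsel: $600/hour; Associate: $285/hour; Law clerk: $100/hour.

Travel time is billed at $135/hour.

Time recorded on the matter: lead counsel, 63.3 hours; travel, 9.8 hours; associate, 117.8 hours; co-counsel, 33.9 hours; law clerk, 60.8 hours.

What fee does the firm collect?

$113,855.00

Lead counsel: 63.3 × $830 = $52,539.00
Co-counsel: 33.9 × $600 = $20,340.00
Associate: 117.8 × $285 = $33,573.00
Law clerk: 60.8 × $100 = $6,080.00
Subtotal: $52,539.00 + $20,340.00 + $33,573.00 + $6,080.00 = $112,532.00
Travel: 9.8 × $135 = $1,323.00
Total: $112,532.00 + $1,323.00 = $113,855.00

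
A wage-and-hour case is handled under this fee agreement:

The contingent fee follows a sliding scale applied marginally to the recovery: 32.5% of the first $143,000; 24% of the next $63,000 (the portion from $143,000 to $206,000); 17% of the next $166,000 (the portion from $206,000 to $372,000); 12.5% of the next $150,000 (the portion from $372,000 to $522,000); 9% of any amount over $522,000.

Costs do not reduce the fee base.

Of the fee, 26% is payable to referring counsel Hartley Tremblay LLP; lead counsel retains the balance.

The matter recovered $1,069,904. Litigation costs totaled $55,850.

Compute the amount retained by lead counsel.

Fee base is the gross recovery, $1,069,904; costs are reimbursed separately.
First $143,000 at 32.5% = $46,475.00
Next $63,000 at 24% = $15,120.00
Next $166,000 at 17% = $28,220.00
Next $150,000 at 12.5% = $18,750.00
Remaining $547,904 at 9% = $49,311.36
Fee: $46,475.00 + $15,120.00 + $28,220.00 + $18,750.00 + $49,311.36 = $157,876.36
Referral share: 26% of $157,876.36 = $41,047.85; lead counsel retains $157,876.36 − $41,047.85 = $116,828.51.

$116,828.51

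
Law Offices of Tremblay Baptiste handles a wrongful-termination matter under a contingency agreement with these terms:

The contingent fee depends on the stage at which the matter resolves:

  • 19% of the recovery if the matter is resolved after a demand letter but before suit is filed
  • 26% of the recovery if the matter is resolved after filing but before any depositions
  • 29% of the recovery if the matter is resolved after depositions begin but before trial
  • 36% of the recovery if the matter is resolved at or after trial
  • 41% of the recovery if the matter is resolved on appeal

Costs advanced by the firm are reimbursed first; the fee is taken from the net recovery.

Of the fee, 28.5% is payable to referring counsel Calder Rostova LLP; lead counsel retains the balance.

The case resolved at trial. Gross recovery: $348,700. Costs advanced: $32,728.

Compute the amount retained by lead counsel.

Fee base (net of costs): $348,700 − $32,728 = $315,972
The matter resolved at trial, so the 36% rate applies.
$315,972 × 36% = $113,749.92
Referral share: 28.5% of $113,749.92 = $32,418.73; lead counsel retains $113,749.92 − $32,418.73 = $81,331.19.

$81,331.19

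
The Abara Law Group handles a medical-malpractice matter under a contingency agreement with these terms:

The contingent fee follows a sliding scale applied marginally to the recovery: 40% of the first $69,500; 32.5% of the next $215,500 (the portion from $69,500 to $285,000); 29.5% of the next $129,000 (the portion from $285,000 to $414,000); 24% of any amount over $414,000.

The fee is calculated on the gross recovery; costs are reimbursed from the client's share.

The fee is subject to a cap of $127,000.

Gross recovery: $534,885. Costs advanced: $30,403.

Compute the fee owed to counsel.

Fee base is the gross recovery, $534,885; costs are reimbursed separately.
First $69,500 at 40% = $27,800.00
Next $215,500 at 32.5% = $70,037.50
Next $129,000 at 29.5% = $38,055.00
Remaining $120,885 at 24% = $29,012.40
Fee: $27,800.00 + $70,037.50 + $38,055.00 + $29,012.40 = $164,904.90
$164,904.90 exceeds the $127,000 cap, so the fee is capped at $127,000.00.

$127,000.00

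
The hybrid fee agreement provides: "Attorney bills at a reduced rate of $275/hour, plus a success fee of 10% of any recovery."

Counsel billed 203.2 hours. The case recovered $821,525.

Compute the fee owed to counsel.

Hourly: 203.2 × $275 = $55,880.00
Success fee: 10% of $821,525 = $82,152.50
Total: $55,880.00 + $82,152.50 = $138,032.50

$138,032.50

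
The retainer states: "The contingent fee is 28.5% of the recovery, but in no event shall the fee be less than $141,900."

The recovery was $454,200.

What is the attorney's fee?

28.5% of $454,200 = $129,447.00
That is below the $141,900 minimum, so the minimum applies.

$141,900.00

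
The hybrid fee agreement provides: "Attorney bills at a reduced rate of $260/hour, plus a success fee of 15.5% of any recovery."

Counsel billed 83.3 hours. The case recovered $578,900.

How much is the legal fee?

Hourly: 83.3 × $260 = $21,658.00
Success fee: 15.5% of $578,900 = $89,729.50
Total: $21,658.00 + $89,729.50 = $111,387.50

$111,387.50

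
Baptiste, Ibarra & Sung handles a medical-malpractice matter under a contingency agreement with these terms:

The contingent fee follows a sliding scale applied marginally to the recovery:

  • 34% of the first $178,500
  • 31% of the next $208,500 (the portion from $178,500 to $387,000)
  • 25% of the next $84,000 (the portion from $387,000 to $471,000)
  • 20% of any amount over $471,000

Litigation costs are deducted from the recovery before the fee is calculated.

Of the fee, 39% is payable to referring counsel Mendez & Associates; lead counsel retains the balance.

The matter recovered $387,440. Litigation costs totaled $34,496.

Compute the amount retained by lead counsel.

$70,008.26

Fee base (net of costs): $387,440 − $34,496 = $352,944
First $178,500 at 34% = $60,690.00
Remaining $174,444 at 31% = $54,077.64
Fee: $60,690.00 + $54,077.64 = $114,767.64
Referral share: 39% of $114,767.64 = $44,759.38; lead counsel retains $114,767.64 − $44,759.38 = $70,008.26.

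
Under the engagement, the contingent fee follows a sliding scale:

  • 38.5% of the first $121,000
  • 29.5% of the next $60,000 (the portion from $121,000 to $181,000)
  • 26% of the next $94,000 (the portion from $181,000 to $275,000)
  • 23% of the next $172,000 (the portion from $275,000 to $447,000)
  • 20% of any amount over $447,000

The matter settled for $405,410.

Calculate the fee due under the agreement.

First $121,000 at 38.5% = $46,585.00
Next $60,000 at 29.5% = $17,700.00
Next $94,000 at 26% = $24,440.00
Remaining $130,410 at 23% = $29,994.30
Fee: $46,585.00 + $17,700.00 + $24,440.00 + $29,994.30 = $118,719.30

$118,719.30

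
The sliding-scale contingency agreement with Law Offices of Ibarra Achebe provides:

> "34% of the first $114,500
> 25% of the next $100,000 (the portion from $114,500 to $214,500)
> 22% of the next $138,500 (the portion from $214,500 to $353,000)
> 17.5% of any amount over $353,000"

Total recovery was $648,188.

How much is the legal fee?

$146,057.90

First $114,500 at 34% = $38,930.00
Next $100,000 at 25% = $25,000.00
Next $138,500 at 22% = $30,470.00
Remaining $295,188 at 17.5% = $51,657.90
Fee: $38,930.00 + $25,000.00 + $30,470.00 + $51,657.90 = $146,057.90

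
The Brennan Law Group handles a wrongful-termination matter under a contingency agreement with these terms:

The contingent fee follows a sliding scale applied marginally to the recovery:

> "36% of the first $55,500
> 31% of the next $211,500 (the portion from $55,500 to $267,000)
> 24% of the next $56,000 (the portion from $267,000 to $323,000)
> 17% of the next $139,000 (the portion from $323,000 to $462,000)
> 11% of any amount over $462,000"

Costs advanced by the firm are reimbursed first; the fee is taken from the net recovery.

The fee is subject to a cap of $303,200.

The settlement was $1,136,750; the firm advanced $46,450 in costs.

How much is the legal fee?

$191,728.00

Fee base (net of costs): $1,136,750 − $46,450 = $1,090,300
First $55,500 at 36% = $19,980.00
Next $211,500 at 31% = $65,565.00
Next $56,000 at 24% = $13,440.00
Next $139,000 at 17% = $23,630.00
Remaining $628,300 at 11% = $69,113.00
Fee: $19,980.00 + $65,565.00 + $13,440.00 + $23,630.00 + $69,113.00 = $191,728.00
$191,728.00 is under the $303,200 cap.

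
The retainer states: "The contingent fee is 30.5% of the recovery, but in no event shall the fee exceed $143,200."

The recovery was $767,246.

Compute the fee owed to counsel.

30.5% of $767,246 = $234,010.03
That exceeds the $143,200 cap, so the fee is capped at $143,200.

$143,200.00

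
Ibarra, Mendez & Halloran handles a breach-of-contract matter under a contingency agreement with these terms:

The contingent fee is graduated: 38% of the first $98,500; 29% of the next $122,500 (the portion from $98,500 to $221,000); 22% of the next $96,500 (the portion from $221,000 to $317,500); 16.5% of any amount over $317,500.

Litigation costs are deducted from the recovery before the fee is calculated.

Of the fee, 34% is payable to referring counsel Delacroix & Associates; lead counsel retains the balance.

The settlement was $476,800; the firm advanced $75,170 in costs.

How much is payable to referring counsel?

Fee base (net of costs): $476,800 − $75,170 = $401,630
First $98,500 at 38% = $37,430.00
Next $122,500 at 29% = $35,525.00
Next $96,500 at 22% = $21,230.00
Remaining $84,130 at 16.5% = $13,881.45
Fee: $37,430.00 + $35,525.00 + $21,230.00 + $13,881.45 = $108,066.45
Referral share: 34% of $108,066.45 = $36,742.59; lead counsel retains $108,066.45 − $36,742.59 = $71,323.86.

$36,742.59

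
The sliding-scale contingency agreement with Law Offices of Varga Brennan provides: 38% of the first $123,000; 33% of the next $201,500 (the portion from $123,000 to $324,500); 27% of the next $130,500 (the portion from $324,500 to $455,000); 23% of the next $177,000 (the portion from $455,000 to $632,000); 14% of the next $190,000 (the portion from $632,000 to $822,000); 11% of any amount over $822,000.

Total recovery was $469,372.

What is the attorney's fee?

$151,775.56

First $123,000 at 38% = $46,740.00
Next $201,500 at 33% = $66,495.00
Next $130,500 at 27% = $35,235.00
Remaining $14,372 at 23% = $3,305.56
Fee: $46,740.00 + $66,495.00 + $35,235.00 + $3,305.56 = $151,775.56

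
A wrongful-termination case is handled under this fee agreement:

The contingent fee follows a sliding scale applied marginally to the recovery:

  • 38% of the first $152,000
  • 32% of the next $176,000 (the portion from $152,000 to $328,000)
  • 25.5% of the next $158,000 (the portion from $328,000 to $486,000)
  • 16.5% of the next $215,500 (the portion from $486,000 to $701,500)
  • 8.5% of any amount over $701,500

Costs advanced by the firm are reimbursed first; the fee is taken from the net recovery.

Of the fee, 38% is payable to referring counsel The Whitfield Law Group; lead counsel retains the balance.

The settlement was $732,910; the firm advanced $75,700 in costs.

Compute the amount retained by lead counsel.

Fee base (net of costs): $732,910 − $75,700 = $657,210
First $152,000 at 38% = $57,760.00
Next $176,000 at 32% = $56,320.00
Next $158,000 at 25.5% = $40,290.00
Remaining $171,210 at 16.5% = $28,249.65
Fee: $57,760.00 + $56,320.00 + $40,290.00 + $28,249.65 = $182,619.65
Referral share: 38% of $182,619.65 = $69,395.47; lead counsel retains $182,619.65 − $69,395.47 = $113,224.18.

$113,224.18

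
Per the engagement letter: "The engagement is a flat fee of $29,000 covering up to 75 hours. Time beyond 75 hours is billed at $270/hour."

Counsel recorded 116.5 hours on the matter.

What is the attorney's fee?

Flat fee: $29,000.00
Excess hours: 116.5 − 75 = 41.5
Overrun: 41.5 × $270 = $11,205.00
Total: $29,000.00 + $11,205.00 = $40,205.00

$40,205.00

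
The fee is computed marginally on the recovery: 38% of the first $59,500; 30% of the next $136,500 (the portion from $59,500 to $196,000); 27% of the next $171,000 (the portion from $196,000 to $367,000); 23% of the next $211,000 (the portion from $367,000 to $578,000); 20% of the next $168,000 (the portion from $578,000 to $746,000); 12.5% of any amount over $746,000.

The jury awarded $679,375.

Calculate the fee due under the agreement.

$178,535.00

First $59,500 at 38% = $22,610.00
Next $136,500 at 30% = $40,950.00
Next $171,000 at 27% = $46,170.00
Next $211,000 at 23% = $48,530.00
Remaining $101,375 at 20% = $20,275.00
Fee: $22,610.00 + $40,950.00 + $46,170.00 + $48,530.00 + $20,275.00 = $178,535.00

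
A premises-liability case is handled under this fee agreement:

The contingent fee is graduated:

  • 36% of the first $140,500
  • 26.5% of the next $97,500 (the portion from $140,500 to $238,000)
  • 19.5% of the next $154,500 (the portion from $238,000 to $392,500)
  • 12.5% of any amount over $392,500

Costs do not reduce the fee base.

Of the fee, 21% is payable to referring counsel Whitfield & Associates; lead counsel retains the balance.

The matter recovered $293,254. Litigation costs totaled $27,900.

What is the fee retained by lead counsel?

$68,881.70

Fee base is the gross recovery, $293,254; costs are reimbursed separately.
First $140,500 at 36% = $50,580.00
Next $97,500 at 26.5% = $25,837.50
Remaining $55,254 at 19.5% = $10,774.53
Fee: $50,580.00 + $25,837.50 + $10,774.53 = $87,192.03
Referral share: 21% of $87,192.03 = $18,310.33; lead counsel retains $87,192.03 − $18,310.33 = $68,881.70.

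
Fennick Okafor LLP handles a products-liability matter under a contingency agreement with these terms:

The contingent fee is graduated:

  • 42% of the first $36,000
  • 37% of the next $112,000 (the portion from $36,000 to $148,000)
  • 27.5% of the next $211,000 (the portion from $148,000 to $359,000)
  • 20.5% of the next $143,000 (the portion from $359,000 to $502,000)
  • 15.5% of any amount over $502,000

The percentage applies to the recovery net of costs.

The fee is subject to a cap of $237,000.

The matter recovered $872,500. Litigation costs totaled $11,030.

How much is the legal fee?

$199,617.85

Fee base (net of costs): $872,500 − $11,030 = $861,470
First $36,000 at 42% = $15,120.00
Next $112,000 at 37% = $41,440.00
Next $211,000 at 27.5% = $58,025.00
Next $143,000 at 20.5% = $29,315.00
Remaining $359,470 at 15.5% = $55,717.85
Fee: $15,120.00 + $41,440.00 + $58,025.00 + $29,315.00 + $55,717.85 = $199,617.85
$199,617.85 is under the $237,000 cap.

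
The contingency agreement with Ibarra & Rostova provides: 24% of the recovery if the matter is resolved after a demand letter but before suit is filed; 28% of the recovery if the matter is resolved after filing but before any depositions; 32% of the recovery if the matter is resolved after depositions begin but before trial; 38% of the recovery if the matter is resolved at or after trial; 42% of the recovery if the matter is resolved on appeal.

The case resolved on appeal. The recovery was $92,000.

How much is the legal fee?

The matter resolved on appeal, so the 42% rate applies.
$92,000 × 42% = $38,640.00

$38,640.00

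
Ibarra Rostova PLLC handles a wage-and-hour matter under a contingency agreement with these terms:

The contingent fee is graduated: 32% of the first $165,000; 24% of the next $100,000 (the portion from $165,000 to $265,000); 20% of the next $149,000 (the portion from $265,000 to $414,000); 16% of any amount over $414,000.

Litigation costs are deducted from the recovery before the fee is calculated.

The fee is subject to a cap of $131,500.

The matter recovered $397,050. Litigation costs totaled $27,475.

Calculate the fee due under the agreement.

$97,715.00

Fee base (net of costs): $397,050 − $27,475 = $369,575
First $165,000 at 32% = $52,800.00
Next $100,000 at 24% = $24,000.00
Remaining $104,575 at 20% = $20,915.00
Fee: $52,800.00 + $24,000.00 + $20,915.00 = $97,715.00
$97,715.00 is under the $131,500 cap.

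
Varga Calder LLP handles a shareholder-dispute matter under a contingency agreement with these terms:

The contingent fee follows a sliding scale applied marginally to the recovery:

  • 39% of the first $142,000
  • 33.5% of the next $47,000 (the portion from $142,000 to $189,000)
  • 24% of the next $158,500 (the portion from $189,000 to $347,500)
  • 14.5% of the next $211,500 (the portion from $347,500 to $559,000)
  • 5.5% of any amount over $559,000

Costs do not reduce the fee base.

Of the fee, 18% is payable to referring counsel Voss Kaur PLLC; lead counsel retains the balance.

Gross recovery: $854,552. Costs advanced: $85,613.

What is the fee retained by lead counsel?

$127,992.05

Fee base is the gross recovery, $854,552; costs are reimbursed separately.
First $142,000 at 39% = $55,380.00
Next $47,000 at 33.5% = $15,745.00
Next $158,500 at 24% = $38,040.00
Next $211,500 at 14.5% = $30,667.50
Remaining $295,552 at 5.5% = $16,255.36
Fee: $55,380.00 + $15,745.00 + $38,040.00 + $30,667.50 + $16,255.36 = $156,087.86
Referral share: 18% of $156,087.86 = $28,095.81; lead counsel retains $156,087.86 − $28,095.81 = $127,992.05.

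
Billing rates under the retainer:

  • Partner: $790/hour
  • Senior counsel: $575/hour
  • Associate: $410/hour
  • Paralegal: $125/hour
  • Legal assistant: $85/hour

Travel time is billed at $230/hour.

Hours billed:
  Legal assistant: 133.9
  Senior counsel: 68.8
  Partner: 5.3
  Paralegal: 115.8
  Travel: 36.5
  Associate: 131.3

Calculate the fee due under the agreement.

Partner: 5.3 × $790 = $4,187.00
Senior counsel: 68.8 × $575 = $39,560.00
Associate: 131.3 × $410 = $53,833.00
Paralegal: 115.8 × $125 = $14,475.00
Legal assistant: 133.9 × $85 = $11,381.50
Subtotal: $4,187.00 + $39,560.00 + $53,833.00 + $14,475.00 + $11,381.50 = $123,436.50
Travel: 36.5 × $230 = $8,395.00
Total: $123,436.50 + $8,395.00 = $131,831.50

$131,831.50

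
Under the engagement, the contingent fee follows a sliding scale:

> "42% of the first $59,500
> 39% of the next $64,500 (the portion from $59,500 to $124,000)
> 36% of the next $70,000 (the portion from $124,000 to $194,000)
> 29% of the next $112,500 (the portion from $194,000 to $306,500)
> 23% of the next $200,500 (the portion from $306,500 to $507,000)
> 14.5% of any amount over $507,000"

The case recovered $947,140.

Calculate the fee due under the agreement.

$217,905.30

First $59,500 at 42% = $24,990.00
Next $64,500 at 39% = $25,155.00
Next $70,000 at 36% = $25,200.00
Next $112,500 at 29% = $32,625.00
Next $200,500 at 23% = $46,115.00
Remaining $440,140 at 14.5% = $63,820.30
Fee: $24,990.00 + $25,155.00 + $25,200.00 + $32,625.00 + $46,115.00 + $63,820.30 = $217,905.30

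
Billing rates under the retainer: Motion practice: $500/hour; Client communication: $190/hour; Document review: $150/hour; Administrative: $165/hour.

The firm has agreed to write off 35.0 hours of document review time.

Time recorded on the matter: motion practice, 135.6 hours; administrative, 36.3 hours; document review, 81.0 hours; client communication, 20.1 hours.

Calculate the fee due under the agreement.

Motion practice: 135.6 × $500 = $67,800.00
Client communication: 20.1 × $190 = $3,819.00
Document review: 81.0 × $150 = $12,150.00
Administrative: 36.3 × $165 = $5,989.50
Subtotal: $89,758.50
Write-off: 35.0 × $150 = $5,250.00
Total: $89,758.50 − $5,250.00 = $84,508.50

$84,508.50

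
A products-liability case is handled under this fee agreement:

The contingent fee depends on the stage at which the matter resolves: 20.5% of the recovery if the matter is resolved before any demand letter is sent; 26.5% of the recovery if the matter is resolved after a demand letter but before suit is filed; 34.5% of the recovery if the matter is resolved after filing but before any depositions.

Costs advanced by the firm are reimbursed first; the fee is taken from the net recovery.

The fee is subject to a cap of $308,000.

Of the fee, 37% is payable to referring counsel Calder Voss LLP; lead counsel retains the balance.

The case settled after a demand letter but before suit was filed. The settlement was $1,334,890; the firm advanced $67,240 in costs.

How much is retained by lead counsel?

$194,040.00

Fee base (net of costs): $1,334,890 − $67,240 = $1,267,650
The matter settled after a demand letter but before suit was filed, so the 26.5% rate applies.
$1,267,650 × 26.5% = $335,927.25
$335,927.25 exceeds the $308,000 cap, so the fee is capped at $308,000.00.
Referral share: 37% of $308,000.00 = $113,960.00; lead counsel retains $308,000.00 − $113,960.00 = $194,040.00.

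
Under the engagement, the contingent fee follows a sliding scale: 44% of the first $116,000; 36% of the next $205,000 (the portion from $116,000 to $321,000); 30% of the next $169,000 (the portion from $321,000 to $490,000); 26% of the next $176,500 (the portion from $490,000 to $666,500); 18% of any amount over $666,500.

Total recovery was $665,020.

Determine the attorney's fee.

$221,045.20

First $116,000 at 44% = $51,040.00
Next $205,000 at 36% = $73,800.00
Next $169,000 at 30% = $50,700.00
Remaining $175,020 at 26% = $45,505.20
Fee: $51,040.00 + $73,800.00 + $50,700.00 + $45,505.20 = $221,045.20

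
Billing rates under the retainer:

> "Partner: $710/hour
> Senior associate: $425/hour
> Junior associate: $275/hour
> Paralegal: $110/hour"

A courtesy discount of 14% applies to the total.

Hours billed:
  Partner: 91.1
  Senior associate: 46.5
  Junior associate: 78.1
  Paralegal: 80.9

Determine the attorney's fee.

Partner: 91.1 × $710 = $64,681.00
Senior associate: 46.5 × $425 = $19,762.50
Junior associate: 78.1 × $275 = $21,477.50
Paralegal: 80.9 × $110 = $8,899.00
Subtotal: $114,820.00
Less 14% discount: −$16,074.80
Total: $114,820.00 − $16,074.80 = $98,745.20

$98,745.20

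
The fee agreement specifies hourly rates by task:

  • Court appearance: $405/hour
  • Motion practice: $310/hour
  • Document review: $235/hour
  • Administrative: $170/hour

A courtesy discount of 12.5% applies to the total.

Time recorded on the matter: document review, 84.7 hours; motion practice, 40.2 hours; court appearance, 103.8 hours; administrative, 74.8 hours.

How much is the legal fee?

Court appearance: 103.8 × $405 = $42,039.00
Motion practice: 40.2 × $310 = $12,462.00
Document review: 84.7 × $235 = $19,904.50
Administrative: 74.8 × $170 = $12,716.00
Subtotal: $87,121.50
Less 12.5% discount: −$10,890.19
Total: $87,121.50 − $10,890.19 = $76,231.31

$76,231.31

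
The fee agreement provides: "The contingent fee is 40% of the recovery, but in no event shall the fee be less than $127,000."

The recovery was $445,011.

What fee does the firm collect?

40% of $445,011 = $178,004.40
That exceeds the $127,000 minimum.

$178,004.40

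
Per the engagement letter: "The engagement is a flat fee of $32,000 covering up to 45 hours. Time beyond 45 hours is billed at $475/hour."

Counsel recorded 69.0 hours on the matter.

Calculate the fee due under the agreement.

Flat fee: $32,000.00
Excess hours: 69.0 − 45 = 24.0
Overrun: 24.0 × $475 = $11,400.00
Total: $32,000.00 + $11,400.00 = $43,400.00

$43,400.00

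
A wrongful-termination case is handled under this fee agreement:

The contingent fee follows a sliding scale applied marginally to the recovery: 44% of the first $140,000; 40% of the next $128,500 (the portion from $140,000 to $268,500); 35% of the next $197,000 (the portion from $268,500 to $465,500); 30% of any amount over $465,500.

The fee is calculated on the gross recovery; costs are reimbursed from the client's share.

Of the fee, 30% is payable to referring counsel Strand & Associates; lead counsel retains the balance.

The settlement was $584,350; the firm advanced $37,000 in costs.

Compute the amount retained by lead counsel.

Fee base is the gross recovery, $584,350; costs are reimbursed separately.
First $140,000 at 44% = $61,600.00
Next $128,500 at 40% = $51,400.00
Next $197,000 at 35% = $68,950.00
Remaining $118,850 at 30% = $35,655.00
Fee: $61,600.00 + $51,400.00 + $68,950.00 + $35,655.00 = $217,605.00
Referral share: 30% of $217,605.00 = $65,281.50; lead counsel retains $217,605.00 − $65,281.50 = $152,323.50.

$152,323.50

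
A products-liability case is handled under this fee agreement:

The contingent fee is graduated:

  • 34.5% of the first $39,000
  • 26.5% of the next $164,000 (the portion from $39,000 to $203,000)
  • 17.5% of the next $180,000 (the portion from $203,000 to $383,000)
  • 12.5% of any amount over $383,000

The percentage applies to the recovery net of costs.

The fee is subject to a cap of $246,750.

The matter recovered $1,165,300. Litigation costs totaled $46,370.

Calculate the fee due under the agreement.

$180,406.25

Fee base (net of costs): $1,165,300 − $46,370 = $1,118,930
First $39,000 at 34.5% = $13,455.00
Next $164,000 at 26.5% = $43,460.00
Next $180,000 at 17.5% = $31,500.00
Remaining $735,930 at 12.5% = $91,991.25
Fee: $13,455.00 + $43,460.00 + $31,500.00 + $91,991.25 = $180,406.25
$180,406.25 is under the $246,750 cap.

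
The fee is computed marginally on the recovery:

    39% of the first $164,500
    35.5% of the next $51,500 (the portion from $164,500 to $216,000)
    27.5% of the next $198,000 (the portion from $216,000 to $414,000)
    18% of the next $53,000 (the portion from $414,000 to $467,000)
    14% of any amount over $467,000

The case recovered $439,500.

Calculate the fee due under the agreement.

$141,477.50

First $164,500 at 39% = $64,155.00
Next $51,500 at 35.5% = $18,282.50
Next $198,000 at 27.5% = $54,450.00
Remaining $25,500 at 18% = $4,590.00
Fee: $64,155.00 + $18,282.50 + $54,450.00 + $4,590.00 = $141,477.50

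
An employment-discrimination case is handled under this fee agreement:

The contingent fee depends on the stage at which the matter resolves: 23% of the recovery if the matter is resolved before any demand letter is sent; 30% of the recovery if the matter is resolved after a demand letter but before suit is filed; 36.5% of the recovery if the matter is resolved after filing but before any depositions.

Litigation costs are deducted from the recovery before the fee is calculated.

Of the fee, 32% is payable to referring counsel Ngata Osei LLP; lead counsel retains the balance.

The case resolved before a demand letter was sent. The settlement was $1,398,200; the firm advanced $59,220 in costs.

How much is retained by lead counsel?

Fee base (net of costs): $1,398,200 − $59,220 = $1,338,980
The matter resolved before a demand letter was sent, so the 23% rate applies.
$1,338,980 × 23% = $307,965.40
Referral share: 32% of $307,965.40 = $98,548.93; lead counsel retains $307,965.40 − $98,548.93 = $209,416.47.

$209,416.47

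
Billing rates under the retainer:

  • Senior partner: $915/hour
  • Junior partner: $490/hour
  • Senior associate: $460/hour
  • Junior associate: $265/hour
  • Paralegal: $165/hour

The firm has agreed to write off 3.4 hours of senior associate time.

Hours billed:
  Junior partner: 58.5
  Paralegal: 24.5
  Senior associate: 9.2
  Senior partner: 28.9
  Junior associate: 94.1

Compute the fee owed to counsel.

$86,755.50

Senior partner: 28.9 × $915 = $26,443.50
Junior partner: 58.5 × $490 = $28,665.00
Senior associate: 9.2 × $460 = $4,232.00
Junior associate: 94.1 × $265 = $24,936.50
Paralegal: 24.5 × $165 = $4,042.50
Subtotal: $88,319.50
Write-off: 3.4 × $460 = $1,564.00
Total: $88,319.50 − $1,564.00 = $86,755.50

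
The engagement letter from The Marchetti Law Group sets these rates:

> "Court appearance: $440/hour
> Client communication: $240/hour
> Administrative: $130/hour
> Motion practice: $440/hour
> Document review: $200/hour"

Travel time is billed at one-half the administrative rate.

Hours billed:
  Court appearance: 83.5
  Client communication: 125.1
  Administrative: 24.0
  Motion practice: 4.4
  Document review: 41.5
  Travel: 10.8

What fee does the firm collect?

Court appearance: 83.5 × $440 = $36,740.00
Client communication: 125.1 × $240 = $30,024.00
Administrative: 24.0 × $130 = $3,120.00
Motion practice: 4.4 × $440 = $1,936.00
Document review: 41.5 × $200 = $8,300.00
Subtotal: $36,740.00 + $30,024.00 + $3,120.00 + $1,936.00 + $8,300.00 = $80,120.00
Travel: 10.8 × ($130 ÷ 2) = 10.8 × $65.00 = $702.00
Total: $80,120.00 + $702.00 = $80,822.00

$80,822.00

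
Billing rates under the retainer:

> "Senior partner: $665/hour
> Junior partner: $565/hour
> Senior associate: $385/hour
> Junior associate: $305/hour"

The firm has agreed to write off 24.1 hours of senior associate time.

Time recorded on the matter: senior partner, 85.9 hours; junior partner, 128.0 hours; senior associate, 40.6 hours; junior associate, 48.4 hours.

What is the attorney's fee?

Senior partner: 85.9 × $665 = $57,123.50
Junior partner: 128.0 × $565 = $72,320.00
Senior associate: 40.6 × $385 = $15,631.00
Junior associate: 48.4 × $305 = $14,762.00
Subtotal: $159,836.50
Write-off: 24.1 × $385 = $9,278.50
Total: $159,836.50 − $9,278.50 = $150,558.00

$150,558.00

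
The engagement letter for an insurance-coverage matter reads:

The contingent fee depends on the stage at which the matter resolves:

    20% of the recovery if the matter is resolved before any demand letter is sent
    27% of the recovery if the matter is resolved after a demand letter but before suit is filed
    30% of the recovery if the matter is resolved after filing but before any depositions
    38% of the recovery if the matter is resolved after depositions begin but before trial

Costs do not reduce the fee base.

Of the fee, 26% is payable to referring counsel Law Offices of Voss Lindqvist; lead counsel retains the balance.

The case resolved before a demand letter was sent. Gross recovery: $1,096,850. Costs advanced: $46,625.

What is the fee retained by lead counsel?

Fee base is the gross recovery, $1,096,850; costs are reimbursed separately.
The matter resolved before a demand letter was sent, so the 20% rate applies.
$1,096,850 × 20% = $219,370.00
Referral share: 26% of $219,370.00 = $57,036.20; lead counsel retains $219,370.00 − $57,036.20 = $162,333.80.

$162,333.80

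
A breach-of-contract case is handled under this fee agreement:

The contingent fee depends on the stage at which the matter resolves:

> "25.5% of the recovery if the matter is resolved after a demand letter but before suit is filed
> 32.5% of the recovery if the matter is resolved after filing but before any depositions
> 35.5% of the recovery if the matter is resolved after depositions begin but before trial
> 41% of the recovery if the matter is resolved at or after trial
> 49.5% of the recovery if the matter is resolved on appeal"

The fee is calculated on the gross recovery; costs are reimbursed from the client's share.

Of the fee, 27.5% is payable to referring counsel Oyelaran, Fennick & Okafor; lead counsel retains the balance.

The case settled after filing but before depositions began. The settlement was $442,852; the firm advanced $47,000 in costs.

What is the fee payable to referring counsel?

Fee base is the gross recovery, $442,852; costs are reimbursed separately.
The matter settled after filing but before depositions began, so the 32.5% rate applies.
$442,852 × 32.5% = $143,926.90
Referral share: 27.5% of $143,926.90 = $39,579.90; lead counsel retains $143,926.90 − $39,579.90 = $104,347.00.

$39,579.90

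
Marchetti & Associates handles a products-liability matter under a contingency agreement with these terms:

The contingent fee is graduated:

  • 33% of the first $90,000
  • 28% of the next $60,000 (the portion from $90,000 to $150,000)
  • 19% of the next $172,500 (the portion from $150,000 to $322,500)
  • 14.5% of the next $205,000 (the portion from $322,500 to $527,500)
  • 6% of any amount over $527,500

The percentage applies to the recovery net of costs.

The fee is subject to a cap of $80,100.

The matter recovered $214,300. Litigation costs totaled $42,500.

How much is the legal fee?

$50,642.00

Fee base (net of costs): $214,300 − $42,500 = $171,800
First $90,000 at 33% = $29,700.00
Next $60,000 at 28% = $16,800.00
Remaining $21,800 at 19% = $4,142.00
Fee: $29,700.00 + $16,800.00 + $4,142.00 = $50,642.00
$50,642.00 is under the $80,100 cap.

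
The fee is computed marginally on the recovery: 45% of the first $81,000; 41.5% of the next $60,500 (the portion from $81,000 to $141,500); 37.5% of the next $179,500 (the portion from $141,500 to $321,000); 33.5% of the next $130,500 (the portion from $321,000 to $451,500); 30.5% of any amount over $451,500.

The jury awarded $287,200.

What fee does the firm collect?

First $81,000 at 45% = $36,450.00
Next $60,500 at 41.5% = $25,107.50
Remaining $145,700 at 37.5% = $54,637.50
Fee: $36,450.00 + $25,107.50 + $54,637.50 = $116,195.00

$116,195.00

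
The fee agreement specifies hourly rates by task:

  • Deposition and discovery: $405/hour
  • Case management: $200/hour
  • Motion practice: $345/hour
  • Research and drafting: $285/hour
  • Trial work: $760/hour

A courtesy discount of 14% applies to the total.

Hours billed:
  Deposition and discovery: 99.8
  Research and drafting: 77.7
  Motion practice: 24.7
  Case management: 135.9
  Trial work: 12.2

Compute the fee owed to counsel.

Deposition and discovery: 99.8 × $405 = $40,419.00
Case management: 135.9 × $200 = $27,180.00
Motion practice: 24.7 × $345 = $8,521.50
Research and drafting: 77.7 × $285 = $22,144.50
Trial work: 12.2 × $760 = $9,272.00
Subtotal: $107,537.00
Less 14% discount: −$15,055.18
Total: $107,537.00 − $15,055.18 = $92,481.82

$92,481.82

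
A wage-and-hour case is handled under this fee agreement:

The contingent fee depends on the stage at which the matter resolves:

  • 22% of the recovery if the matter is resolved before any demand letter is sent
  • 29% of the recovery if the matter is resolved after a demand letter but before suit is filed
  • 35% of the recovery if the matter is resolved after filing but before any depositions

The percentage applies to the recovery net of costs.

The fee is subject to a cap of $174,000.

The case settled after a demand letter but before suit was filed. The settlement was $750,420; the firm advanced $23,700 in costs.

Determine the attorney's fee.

Fee base (net of costs): $750,420 − $23,700 = $726,720
The matter settled after a demand letter but before suit was filed, so the 29% rate applies.
$726,720 × 29% = $210,748.80
$210,748.80 exceeds the $174,000 cap, so the fee is capped at $174,000.00.

$174,000.00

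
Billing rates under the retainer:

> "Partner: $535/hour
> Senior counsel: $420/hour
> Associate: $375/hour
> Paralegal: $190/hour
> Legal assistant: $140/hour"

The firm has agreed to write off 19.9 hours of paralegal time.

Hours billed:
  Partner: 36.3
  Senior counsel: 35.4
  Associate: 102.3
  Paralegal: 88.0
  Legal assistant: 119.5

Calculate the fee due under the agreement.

Partner: 36.3 × $535 = $19,420.50
Senior counsel: 35.4 × $420 = $14,868.00
Associate: 102.3 × $375 = $38,362.50
Paralegal: 88.0 × $190 = $16,720.00
Legal assistant: 119.5 × $140 = $16,730.00
Subtotal: $106,101.00
Write-off: 19.9 × $190 = $3,781.00
Total: $106,101.00 − $3,781.00 = $102,320.00

$102,320.00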